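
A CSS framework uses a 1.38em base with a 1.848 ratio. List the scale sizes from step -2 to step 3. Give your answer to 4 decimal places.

Step -2: 1.38 ÷ 1.848² = 0.4041
Step -1: 1.38 ÷ 1.848 = 0.7468
Step 0: 1.38em
Step 1: 1.38 × 1.848 = 2.5502
Step 2: 1.38 × 1.848² = 4.7128
Step 3: 1.38 × 1.848³ = 8.7093

0.4041em, 0.7468em, 1.3800em, 2.5502em, 4.7128em, 8.7093em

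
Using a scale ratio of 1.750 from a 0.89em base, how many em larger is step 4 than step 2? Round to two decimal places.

5.62em

Step 2: 0.89 × 1.750² = 2.7256em
Step 4: 0.89 × 1.750⁴ = 8.3472em
Difference: 8.3472 − 2.7256 = 5.6216em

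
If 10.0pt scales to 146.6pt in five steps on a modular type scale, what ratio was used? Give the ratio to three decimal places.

1.711

The ratio satisfies 10.0 × r⁵ = 146.6, so r = (146.6 / 10.0)^(1/5).
r = 14.6600^(1/5) ≈ 1.7109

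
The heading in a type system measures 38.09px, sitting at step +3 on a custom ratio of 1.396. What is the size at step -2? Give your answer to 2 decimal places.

7.18px

38.09 ÷ 1.396⁵ = 38.09 ÷ 5.30185 ≈ 7.184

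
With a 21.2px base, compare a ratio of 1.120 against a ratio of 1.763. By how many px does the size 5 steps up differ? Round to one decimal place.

323.7px

At 1.120: 21.2 × 1.120⁵ = 37.362px
At 1.763: 21.2 × 1.763⁵ = 361.075px
Difference: 361.075 − 37.362 = 323.713px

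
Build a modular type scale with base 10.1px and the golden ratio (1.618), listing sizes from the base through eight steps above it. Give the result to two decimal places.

10.10px, 16.34px, 26.44px, 42.78px, 69.22px, 112.00px, 181.21px, 293.20px, 474.41px

Step 0: 10.1px
Step 1: 10.1 × 1.618 = 16.34
Step 2: 10.1 × 1.618² = 26.44
Step 3: 10.1 × 1.618³ = 42.78
Step 4: 10.1 × 1.618⁴ = 69.22
Step 5: 10.1 × 1.618⁵ = 112.00
Step 6: 10.1 × 1.618⁶ = 181.21
Step 7: 10.1 × 1.618⁷ = 293.20
Step 8: 10.1 × 1.618⁸ = 474.41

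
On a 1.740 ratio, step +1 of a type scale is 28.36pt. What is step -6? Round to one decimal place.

0.6pt

28.36 ÷ 1.740⁷ = 28.36 ÷ 48.28861 ≈ 0.587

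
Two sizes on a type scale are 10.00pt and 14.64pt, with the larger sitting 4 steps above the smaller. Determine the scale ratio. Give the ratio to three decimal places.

1.100

The ratio satisfies 10.00 × r⁴ = 14.64, so r = (14.64 / 10.00)^(1/4).
r = 1.4640^(1/4) ≈ 1.1000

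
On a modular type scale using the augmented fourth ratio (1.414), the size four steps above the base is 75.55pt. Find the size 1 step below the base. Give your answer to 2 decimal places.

The gap is -1 − (4) = -5 steps, so the factor is 1.414^-5.
75.55 ÷ 1.414⁵ = 75.55 ÷ 5.65258 ≈ 13.366

13.37pt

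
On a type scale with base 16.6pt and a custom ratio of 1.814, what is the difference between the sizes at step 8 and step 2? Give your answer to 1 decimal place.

Step 2: 16.6 × 1.814² = 54.624pt
Step 8: 16.6 × 1.814⁸ = 1946.285pt
Difference: 1946.285 − 54.624 = 1891.661pt

1891.7pt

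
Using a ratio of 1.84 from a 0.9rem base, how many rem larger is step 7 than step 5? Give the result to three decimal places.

45.282rem

Step 5: 0.9 × 1.84⁵ = 18.98155rem
Step 7: 0.9 × 1.84⁷ = 64.26393rem
Difference: 64.26393 − 18.98155 = 45.28238rem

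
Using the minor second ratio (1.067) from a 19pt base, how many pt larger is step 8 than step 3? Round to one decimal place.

Step 3: 19.0 × 1.067³ = 23.081pt
Step 8: 19.0 × 1.067⁸ = 31.920pt
Difference: 31.920 − 23.081 = 8.839pt

8.8pt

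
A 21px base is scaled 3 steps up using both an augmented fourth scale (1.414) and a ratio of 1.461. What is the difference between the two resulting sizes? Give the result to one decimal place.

Augmented fourth: 21.0 × 1.414³ = 59.370px
At 1.461: 21.0 × 1.461³ = 65.489px
Difference: 65.489 − 59.370 = 6.119px

6.1px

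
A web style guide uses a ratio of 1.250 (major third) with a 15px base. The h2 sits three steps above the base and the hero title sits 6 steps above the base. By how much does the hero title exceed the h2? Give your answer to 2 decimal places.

Step 3: 15.0 × 1.250³ = 29.2969px
Step 6: 15.0 × 1.250⁶ = 57.2205px
Difference: 57.2205 − 29.2969 = 27.9236px

27.92px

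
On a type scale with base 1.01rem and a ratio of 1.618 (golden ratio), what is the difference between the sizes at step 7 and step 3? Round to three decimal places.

Step 3: 1.01 × 1.618³ = 4.27816rem
Step 7: 1.01 × 1.618⁷ = 29.32047rem
Difference: 29.32047 − 4.27816 = 25.04231rem

25.042rem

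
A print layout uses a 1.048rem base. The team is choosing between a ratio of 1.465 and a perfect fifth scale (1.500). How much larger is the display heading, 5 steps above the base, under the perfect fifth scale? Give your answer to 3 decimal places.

At 1.465: 1.048 × 1.465⁵ = 7.07212rem
Perfect fifth: 1.048 × 1.500⁵ = 7.95825rem
Difference: 7.95825 − 7.07212 = 0.88613rem

0.886rem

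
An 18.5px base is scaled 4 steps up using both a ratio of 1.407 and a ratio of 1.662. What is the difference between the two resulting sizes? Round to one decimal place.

68.7px

At 1.407: 18.5 × 1.407⁴ = 72.502px
At 1.662: 18.5 × 1.662⁴ = 141.155px
Difference: 141.155 − 72.502 = 68.653px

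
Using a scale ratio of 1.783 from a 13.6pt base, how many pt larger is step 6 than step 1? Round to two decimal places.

Step 1: 13.6 × 1.783 = 24.2488pt
Step 6: 13.6 × 1.783⁶ = 436.9653pt
Difference: 436.9653 − 24.2488 = 412.7165pt

412.72pt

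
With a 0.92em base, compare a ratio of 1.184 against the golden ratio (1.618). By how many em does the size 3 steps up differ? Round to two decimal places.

At 1.184: 0.92 × 1.184³ = 1.5270em
Golden ratio: 0.92 × 1.618³ = 3.8969em
Difference: 3.8969 − 1.5270 = 2.3699em

2.37em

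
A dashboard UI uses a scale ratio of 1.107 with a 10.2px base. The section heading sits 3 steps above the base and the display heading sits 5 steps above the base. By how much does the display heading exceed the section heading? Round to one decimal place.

3.1px

Step 3: 10.2 × 1.107³ = 13.837px
Step 5: 10.2 × 1.107⁵ = 16.957px
Difference: 16.957 − 13.837 = 3.120px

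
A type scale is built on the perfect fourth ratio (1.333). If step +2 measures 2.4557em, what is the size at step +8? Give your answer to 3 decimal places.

Moving from step +2 to step +8 is 6 steps up, so multiply by r⁶.
2.4557 × 1.333⁶ = 2.4557 × 5.61023 ≈ 13.777

13.777em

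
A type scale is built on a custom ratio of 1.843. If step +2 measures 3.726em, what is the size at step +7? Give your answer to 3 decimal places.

79.226em

Moving from step +2 to step +7 is 5 steps up, so multiply by r⁵.
3.726 × 1.843⁵ = 3.726 × 21.26310 ≈ 79.226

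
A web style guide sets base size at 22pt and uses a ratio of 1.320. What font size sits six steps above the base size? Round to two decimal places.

116.38pt

22.0 × 1.320⁶ = 22.0 × 5.28985 ≈ 116.38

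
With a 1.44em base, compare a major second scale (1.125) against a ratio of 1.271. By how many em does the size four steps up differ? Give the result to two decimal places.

Major second: 1.44 × 1.125⁴ = 2.3066em
At 1.271: 1.44 × 1.271⁴ = 3.7579em
Difference: 3.7579 − 2.3066 = 1.4513em

1.45em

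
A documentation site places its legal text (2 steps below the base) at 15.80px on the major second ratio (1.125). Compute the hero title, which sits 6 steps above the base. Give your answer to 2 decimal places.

15.80 × 1.125⁸ = 15.80 × 2.56578 ≈ 40.539

40.54px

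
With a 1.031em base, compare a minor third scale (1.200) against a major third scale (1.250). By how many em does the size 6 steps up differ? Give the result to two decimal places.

0.85em

Minor third: 1.031 × 1.200⁶ = 3.0785em
Major third: 1.031 × 1.250⁶ = 3.9330em
Difference: 3.9330 − 3.0785 = 0.8545em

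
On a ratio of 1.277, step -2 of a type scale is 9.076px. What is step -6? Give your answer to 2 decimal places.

3.41px

9.076 ÷ 1.277⁴ = 9.076 ÷ 2.65928 ≈ 3.413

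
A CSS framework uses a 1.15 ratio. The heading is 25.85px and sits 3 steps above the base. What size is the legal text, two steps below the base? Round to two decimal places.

25.85 ÷ 1.15⁵ = 25.85 ÷ 2.01136 ≈ 12.852

12.85px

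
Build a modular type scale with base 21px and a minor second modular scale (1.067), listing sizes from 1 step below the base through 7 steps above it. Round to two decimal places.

19.68px, 21.00px, 22.41px, 23.91px, 25.51px, 27.22px, 29.04px, 30.99px, 33.07px

Step -1: 21.0 ÷ 1.067 = 19.68
Step 0: 21px
Step 1: 21.0 × 1.067 = 22.41
Step 2: 21.0 × 1.067² = 23.91
Step 3: 21.0 × 1.067³ = 25.51
Step 4: 21.0 × 1.067⁴ = 27.22
Step 5: 21.0 × 1.067⁵ = 29.04
Step 6: 21.0 × 1.067⁶ = 30.99
Step 7: 21.0 × 1.067⁷ = 33.07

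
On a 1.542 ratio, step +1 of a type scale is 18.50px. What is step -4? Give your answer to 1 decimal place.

2.1px

The gap is -4 − (1) = -5 steps, so the factor is 1.542^-5.
18.50 ÷ 1.542⁵ = 18.50 ÷ 8.71810 ≈ 2.122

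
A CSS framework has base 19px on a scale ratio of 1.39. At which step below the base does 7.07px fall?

3

1.39ⁿ = 19 / 7.07 = 2.6874
n = ln(2.6874) / ln(1.39) = 0.9886 / 0.3293 ≈ 3.00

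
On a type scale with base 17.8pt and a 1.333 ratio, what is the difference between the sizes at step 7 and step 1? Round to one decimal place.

Step 1: 17.8 × 1.333 = 23.727pt
Step 7: 17.8 × 1.333⁷ = 133.116pt
Difference: 133.116 − 23.727 = 109.389pt

109.4pt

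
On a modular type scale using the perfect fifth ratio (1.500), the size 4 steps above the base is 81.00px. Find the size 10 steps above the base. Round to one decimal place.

The gap is 10 − (4) = 6 steps, so the factor is 1.500^6.
81.00 × 1.500⁶ = 81.00 × 11.39062 ≈ 922.641

922.6px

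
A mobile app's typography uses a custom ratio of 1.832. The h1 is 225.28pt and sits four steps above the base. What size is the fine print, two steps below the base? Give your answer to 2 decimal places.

5.96pt

225.28 ÷ 1.832⁶ = 225.28 ÷ 37.80531 ≈ 5.959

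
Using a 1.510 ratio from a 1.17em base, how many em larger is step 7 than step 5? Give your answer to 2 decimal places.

Step 5: 1.17 × 1.510⁵ = 9.1848em
Step 7: 1.17 × 1.510⁷ = 20.9423em
Difference: 20.9423 − 9.1848 = 11.7575em

11.76em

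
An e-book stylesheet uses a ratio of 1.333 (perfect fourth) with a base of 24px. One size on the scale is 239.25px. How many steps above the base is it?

8

1.333ⁿ = 239.25 / 24 = 9.9688
n = ln(9.9688) / ln(1.333) = 2.2995 / 0.2874 ≈ 8.00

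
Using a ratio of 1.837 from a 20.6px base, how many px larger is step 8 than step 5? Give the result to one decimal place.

Step 5: 20.6 × 1.837⁵ = 430.936px
Step 8: 20.6 × 1.837⁸ = 2671.410px
Difference: 2671.410 − 430.936 = 2240.474px

2240.5px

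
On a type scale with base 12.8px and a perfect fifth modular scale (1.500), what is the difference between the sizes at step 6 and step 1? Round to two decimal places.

126.60px

Step 1: 12.8 × 1.500 = 19.2000px
Step 6: 12.8 × 1.500⁶ = 145.8000px
Difference: 145.8000 − 19.2000 = 126.6000px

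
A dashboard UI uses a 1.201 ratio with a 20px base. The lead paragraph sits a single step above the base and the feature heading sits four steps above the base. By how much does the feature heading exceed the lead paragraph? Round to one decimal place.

17.6px

Step 1: 20.0 × 1.201 = 24.020px
Step 4: 20.0 × 1.201⁴ = 41.610px
Difference: 41.610 − 24.020 = 17.590px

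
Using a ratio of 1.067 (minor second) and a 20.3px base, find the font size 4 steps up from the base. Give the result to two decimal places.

Each step on a modular scale multiplies by the ratio, so the size n steps from the base is base × ratioⁿ.
20.3 × 1.067⁴ = 20.3 × 1.29616 ≈ 26.31

26.31px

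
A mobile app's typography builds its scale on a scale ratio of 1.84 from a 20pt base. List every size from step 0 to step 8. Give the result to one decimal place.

Step 0: 20pt
Step 1: 20.0 × 1.84 = 36.8
Step 2: 20.0 × 1.84² = 67.7
Step 3: 20.0 × 1.84³ = 124.6
Step 4: 20.0 × 1.84⁴ = 229.2
Step 5: 20.0 × 1.84⁵ = 421.8
Step 6: 20.0 × 1.84⁶ = 776.1
Step 7: 20.0 × 1.84⁷ = 1428.1
Step 8: 20.0 × 1.84⁸ = 2627.7

20.0pt, 36.8pt, 67.7pt, 124.6pt, 229.2pt, 421.8pt, 776.1pt, 1428.1pt, 2627.7pt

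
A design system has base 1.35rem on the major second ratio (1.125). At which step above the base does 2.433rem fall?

5

1.125ⁿ = 2.433 / 1.35 = 1.8022
n = ln(1.8022) / ln(1.125) = 0.5890 / 0.1178 ≈ 5.00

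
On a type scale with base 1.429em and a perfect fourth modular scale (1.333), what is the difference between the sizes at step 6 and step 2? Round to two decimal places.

5.48em

Step 2: 1.429 × 1.333² = 2.5392em
Step 6: 1.429 × 1.333⁶ = 8.0170em
Difference: 8.0170 − 2.5392 = 5.4778em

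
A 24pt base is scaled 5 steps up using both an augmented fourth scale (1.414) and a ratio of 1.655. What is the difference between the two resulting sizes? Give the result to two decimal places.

Augmented fourth: 24.0 × 1.414⁵ = 135.6620pt
At 1.655: 24.0 × 1.655⁵ = 297.9897pt
Difference: 297.9897 − 135.6620 = 162.3277pt

162.33pt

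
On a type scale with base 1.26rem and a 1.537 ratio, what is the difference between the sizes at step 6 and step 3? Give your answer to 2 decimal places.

Step 3: 1.26 × 1.537³ = 4.5750rem
Step 6: 1.26 × 1.537⁶ = 16.6117rem
Difference: 16.6117 − 4.5750 = 12.0367rem

12.04rem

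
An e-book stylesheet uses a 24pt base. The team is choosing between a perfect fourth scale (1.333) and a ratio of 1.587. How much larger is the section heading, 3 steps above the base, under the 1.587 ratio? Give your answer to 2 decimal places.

Perfect fourth: 24.0 × 1.333³ = 56.8462pt
At 1.587: 24.0 × 1.587³ = 95.9273pt
Difference: 95.9273 − 56.8462 = 39.0811pt

39.08pt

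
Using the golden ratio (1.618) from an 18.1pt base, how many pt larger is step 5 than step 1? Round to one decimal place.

171.4pt

Step 1: 18.1 × 1.618 = 29.286pt
Step 5: 18.1 × 1.618⁵ = 200.711pt
Difference: 200.711 − 29.286 = 171.425pt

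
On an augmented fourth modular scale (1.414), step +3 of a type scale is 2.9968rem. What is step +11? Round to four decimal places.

2.9968 × 1.414⁸ = 2.9968 × 15.98068 ≈ 47.8909

47.8909rem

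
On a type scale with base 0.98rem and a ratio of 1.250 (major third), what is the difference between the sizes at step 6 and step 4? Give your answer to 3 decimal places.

Step 4: 0.98 × 1.250⁴ = 2.39258rem
Step 6: 0.98 × 1.250⁶ = 3.73840rem
Difference: 3.73840 − 2.39258 = 1.34582rem

1.346rem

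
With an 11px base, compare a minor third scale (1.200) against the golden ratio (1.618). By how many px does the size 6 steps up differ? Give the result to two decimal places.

164.52px

Minor third: 11.0 × 1.200⁶ = 32.8458px
Golden ratio: 11.0 × 1.618⁶ = 197.3621px
Difference: 197.3621 − 32.8458 = 164.5163px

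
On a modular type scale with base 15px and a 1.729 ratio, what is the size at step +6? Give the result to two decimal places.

400.74px

15.0 × 1.729⁶ = 15.0 × 26.71591 ≈ 400.74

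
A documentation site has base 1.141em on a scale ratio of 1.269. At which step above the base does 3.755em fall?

1.269ⁿ = 3.755 / 1.141 = 3.2910
n = ln(3.2910) / ln(1.269) = 1.1912 / 0.2382 ≈ 5.00

5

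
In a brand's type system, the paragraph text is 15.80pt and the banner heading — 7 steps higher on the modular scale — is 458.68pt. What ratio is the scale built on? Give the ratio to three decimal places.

r⁷ = 458.68 / 15.80, so r = (458.68/15.80)^(1/7).
r = 29.0304^(1/7) ≈ 1.6180

1.618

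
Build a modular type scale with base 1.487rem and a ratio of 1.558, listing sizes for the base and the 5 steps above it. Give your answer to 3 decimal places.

1.487rem, 2.317rem, 3.609rem, 5.624rem, 8.762rem, 13.650rem

Step 0: 1.487rem
Step 1: 1.487 × 1.558 = 2.317
Step 2: 1.487 × 1.558² = 3.609
Step 3: 1.487 × 1.558³ = 5.624
Step 4: 1.487 × 1.558⁴ = 8.762
Step 5: 1.487 × 1.558⁵ = 13.650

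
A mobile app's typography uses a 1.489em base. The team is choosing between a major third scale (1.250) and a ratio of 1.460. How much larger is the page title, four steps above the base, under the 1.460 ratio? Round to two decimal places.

Major third: 1.489 × 1.250⁴ = 3.6353em
At 1.460: 1.489 × 1.460⁴ = 6.7656em
Difference: 6.7656 − 3.6353 = 3.1303em

3.13em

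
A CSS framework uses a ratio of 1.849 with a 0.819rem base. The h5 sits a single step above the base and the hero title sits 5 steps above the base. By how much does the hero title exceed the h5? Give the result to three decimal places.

Step 1: 0.819 × 1.849 = 1.51433rem
Step 5: 0.819 × 1.849⁵ = 17.69980rem
Difference: 17.69980 − 1.51433 = 16.18547rem

16.185rem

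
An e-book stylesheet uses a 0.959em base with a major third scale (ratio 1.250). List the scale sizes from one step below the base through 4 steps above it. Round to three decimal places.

Step -1: 0.959 ÷ 1.250 = 0.767
Step 0: 0.959em
Step 1: 0.959 × 1.250 = 1.199
Step 2: 0.959 × 1.250² = 1.498
Step 3: 0.959 × 1.250³ = 1.873
Step 4: 0.959 × 1.250⁴ = 2.341

0.767em, 0.959em, 1.199em, 1.498em, 1.873em, 2.341em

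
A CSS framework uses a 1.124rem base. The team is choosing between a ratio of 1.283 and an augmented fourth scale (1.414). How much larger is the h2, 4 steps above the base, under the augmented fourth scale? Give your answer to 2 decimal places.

1.45rem

At 1.283: 1.124 × 1.283⁴ = 3.0456rem
Augmented fourth: 1.124 × 1.414⁴ = 4.4933rem
Difference: 4.4933 − 3.0456 = 1.4477rem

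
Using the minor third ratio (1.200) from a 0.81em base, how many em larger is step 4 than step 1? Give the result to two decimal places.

0.71em

Step 1: 0.81 × 1.200 = 0.9720em
Step 4: 0.81 × 1.200⁴ = 1.6796em
Difference: 1.6796 − 0.9720 = 0.7076em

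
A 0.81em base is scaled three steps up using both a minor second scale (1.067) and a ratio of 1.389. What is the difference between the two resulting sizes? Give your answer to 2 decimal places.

1.19em

Minor second: 0.81 × 1.067³ = 0.9840em
At 1.389: 0.81 × 1.389³ = 2.1707em
Difference: 2.1707 − 0.9840 = 1.1867em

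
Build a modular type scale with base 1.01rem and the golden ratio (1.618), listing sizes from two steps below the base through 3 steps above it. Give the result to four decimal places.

0.3858rem, 0.6242rem, 1.0100rem, 1.6342rem, 2.6441rem, 4.2782rem

Step -2: 1.01 ÷ 1.618² = 0.3858
Step -1: 1.01 ÷ 1.618 = 0.6242
Step 0: 1.01rem
Step 1: 1.01 × 1.618 = 1.6342
Step 2: 1.01 × 1.618² = 2.6441
Step 3: 1.01 × 1.618³ = 4.2782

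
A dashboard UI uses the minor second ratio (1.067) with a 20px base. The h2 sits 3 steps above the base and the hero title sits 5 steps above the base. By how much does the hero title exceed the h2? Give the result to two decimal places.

3.36px

Step 3: 20.0 × 1.067³ = 24.2954px
Step 5: 20.0 × 1.067⁵ = 27.6600px
Difference: 27.6600 − 24.2954 = 3.3646px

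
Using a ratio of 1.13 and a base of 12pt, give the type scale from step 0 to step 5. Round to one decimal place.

12.0pt, 13.6pt, 15.3pt, 17.3pt, 19.6pt, 22.1pt

Step 0: 12pt
Step 1: 12.0 × 1.13 = 13.6
Step 2: 12.0 × 1.13² = 15.3
Step 3: 12.0 × 1.13³ = 17.3
Step 4: 12.0 × 1.13⁴ = 19.6
Step 5: 12.0 × 1.13⁵ = 22.1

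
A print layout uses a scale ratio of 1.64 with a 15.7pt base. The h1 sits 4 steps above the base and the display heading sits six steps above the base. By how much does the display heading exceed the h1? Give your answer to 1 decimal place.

191.9pt

Step 4: 15.7 × 1.64⁴ = 113.573pt
Step 6: 15.7 × 1.64⁶ = 305.466pt
Difference: 305.466 − 113.573 = 191.893pt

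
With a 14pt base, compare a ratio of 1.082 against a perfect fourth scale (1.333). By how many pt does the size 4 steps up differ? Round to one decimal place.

At 1.082: 14.0 × 1.082⁴ = 19.188pt
Perfect fourth: 14.0 × 1.333⁴ = 44.203pt
Difference: 44.203 − 19.188 = 25.015pt

25.0pt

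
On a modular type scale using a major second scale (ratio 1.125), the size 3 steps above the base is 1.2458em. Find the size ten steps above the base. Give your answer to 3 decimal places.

1.2458 × 1.125⁷ = 1.2458 × 2.28070 ≈ 2.841

2.841em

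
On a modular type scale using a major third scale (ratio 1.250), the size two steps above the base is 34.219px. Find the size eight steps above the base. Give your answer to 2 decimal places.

The gap is 8 − (2) = 6 steps, so the factor is 1.250^6.
34.219 × 1.250⁶ = 34.219 × 3.81470 ≈ 130.535

130.54px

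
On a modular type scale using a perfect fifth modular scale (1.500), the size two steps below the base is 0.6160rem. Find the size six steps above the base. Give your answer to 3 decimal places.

15.787rem

Moving from step -2 to step +6 is 8 steps up, so multiply by r⁸.
0.6160 × 1.500⁸ = 0.6160 × 25.62891 ≈ 15.787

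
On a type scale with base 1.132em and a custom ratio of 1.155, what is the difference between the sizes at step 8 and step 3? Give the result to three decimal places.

Step 3: 1.132 × 1.155³ = 1.74418em
Step 8: 1.132 × 1.155⁸ = 3.58511em
Difference: 3.58511 − 1.74418 = 1.84093em

1.841em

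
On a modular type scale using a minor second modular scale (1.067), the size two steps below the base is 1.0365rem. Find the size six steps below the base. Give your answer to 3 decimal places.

0.800rem

1.0365 ÷ 1.067⁴ = 1.0365 ÷ 1.29616 ≈ 0.800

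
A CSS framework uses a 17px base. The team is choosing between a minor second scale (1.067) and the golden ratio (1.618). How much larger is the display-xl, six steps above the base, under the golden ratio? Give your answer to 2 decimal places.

279.93px

Minor second: 17.0 × 1.067⁶ = 25.0862px
Golden ratio: 17.0 × 1.618⁶ = 305.0142px
Difference: 305.0142 − 25.0862 = 279.9280px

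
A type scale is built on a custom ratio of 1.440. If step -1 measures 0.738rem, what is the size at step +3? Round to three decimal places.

0.738 × 1.440⁴ = 0.738 × 4.29982 ≈ 3.173

3.173rem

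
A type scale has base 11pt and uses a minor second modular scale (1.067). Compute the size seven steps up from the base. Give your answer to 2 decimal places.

11.0 × 1.067⁷ = 11.0 × 1.57453 ≈ 17.32

17.32pt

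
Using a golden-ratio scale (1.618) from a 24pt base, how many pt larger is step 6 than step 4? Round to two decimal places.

266.12pt

Step 4: 24.0 × 1.618⁴ = 164.4846pt
Step 6: 24.0 × 1.618⁶ = 430.6082pt
Difference: 430.6082 − 164.4846 = 266.1236pt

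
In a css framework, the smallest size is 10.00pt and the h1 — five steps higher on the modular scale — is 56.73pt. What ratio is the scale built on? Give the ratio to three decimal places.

The ratio satisfies 10.00 × r⁵ = 56.73, so r = (56.73 / 10.00)^(1/5).
r = 5.6730^(1/5) ≈ 1.4150

1.415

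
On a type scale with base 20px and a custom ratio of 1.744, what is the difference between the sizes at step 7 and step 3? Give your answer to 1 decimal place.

Step 3: 20.0 × 1.744³ = 106.089px
Step 7: 20.0 × 1.744⁷ = 981.421px
Difference: 981.421 − 106.089 = 875.332px

875.3px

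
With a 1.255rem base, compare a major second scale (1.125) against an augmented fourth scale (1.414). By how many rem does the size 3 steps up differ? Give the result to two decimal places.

1.76rem

Major second: 1.255 × 1.125³ = 1.7869rem
Augmented fourth: 1.255 × 1.414³ = 3.5481rem
Difference: 3.5481 − 1.7869 = 1.7612rem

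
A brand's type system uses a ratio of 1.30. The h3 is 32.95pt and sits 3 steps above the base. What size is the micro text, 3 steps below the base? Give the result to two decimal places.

Moving from step +3 to step -3 is 6 steps down, so divide by r⁶.
32.95 ÷ 1.30⁶ = 32.95 ÷ 4.82681 ≈ 6.826

6.83pt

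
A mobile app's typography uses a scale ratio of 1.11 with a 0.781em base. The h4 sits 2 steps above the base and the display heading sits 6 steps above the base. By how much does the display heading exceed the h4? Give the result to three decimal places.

Step 2: 0.781 × 1.11² = 0.96227em
Step 6: 0.781 × 1.11⁶ = 1.46079em
Difference: 1.46079 − 0.96227 = 0.49852em

0.499em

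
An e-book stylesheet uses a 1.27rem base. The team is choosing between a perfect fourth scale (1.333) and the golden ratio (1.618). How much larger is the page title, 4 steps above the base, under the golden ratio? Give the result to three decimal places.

Perfect fourth: 1.27 × 1.333⁴ = 4.00981rem
Golden ratio: 1.27 × 1.618⁴ = 8.70398rem
Difference: 8.70398 − 4.00981 = 4.69417rem

4.694rem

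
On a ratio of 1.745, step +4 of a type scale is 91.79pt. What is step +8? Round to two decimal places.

91.79 × 1.745⁴ = 91.79 × 9.27218 ≈ 851.093

851.09pt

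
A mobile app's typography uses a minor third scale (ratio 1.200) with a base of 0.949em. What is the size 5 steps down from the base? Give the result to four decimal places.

Every step multiplies by the scale ratio.
0.949 ÷ 1.200⁵ = 0.949 ÷ 2.48832 ≈ 0.3814

0.3814em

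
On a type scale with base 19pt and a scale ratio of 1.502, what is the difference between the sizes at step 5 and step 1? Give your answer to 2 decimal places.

116.71pt

Step 1: 19.0 × 1.502 = 28.5380pt
Step 5: 19.0 × 1.502⁵ = 145.2457pt
Difference: 145.2457 − 28.5380 = 116.7077pt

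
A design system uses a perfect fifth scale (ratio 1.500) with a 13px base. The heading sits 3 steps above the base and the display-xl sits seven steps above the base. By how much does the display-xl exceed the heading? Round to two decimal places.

178.24px

Step 3: 13.0 × 1.500³ = 43.8750px
Step 7: 13.0 × 1.500⁷ = 222.1172px
Difference: 222.1172 − 43.8750 = 178.2422px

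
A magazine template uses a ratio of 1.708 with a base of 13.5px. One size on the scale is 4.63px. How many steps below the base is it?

1.708ⁿ = 13.5 / 4.63 = 2.9158
n = ln(2.9158) / ln(1.708) = 1.0701 / 0.5353 ≈ 2.00

2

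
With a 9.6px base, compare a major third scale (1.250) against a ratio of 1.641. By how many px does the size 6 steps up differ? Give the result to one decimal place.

Major third: 9.6 × 1.250⁶ = 36.621px
At 1.641: 9.6 × 1.641⁶ = 187.466px
Difference: 187.466 − 36.621 = 150.845px

150.8px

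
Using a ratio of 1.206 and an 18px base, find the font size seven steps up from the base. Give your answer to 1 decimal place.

18.0 × 1.206⁷ = 18.0 × 3.71049 ≈ 66.79

66.8px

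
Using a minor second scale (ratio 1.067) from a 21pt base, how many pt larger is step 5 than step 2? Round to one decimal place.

5.1pt

Step 2: 21.0 × 1.067² = 23.908pt
Step 5: 21.0 × 1.067⁵ = 29.043pt
Difference: 29.043 − 23.908 = 5.135pt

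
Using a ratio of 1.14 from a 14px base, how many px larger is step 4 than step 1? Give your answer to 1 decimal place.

7.7px

Step 1: 14.0 × 1.14 = 15.960px
Step 4: 14.0 × 1.14⁴ = 23.645px
Difference: 23.645 − 15.960 = 7.685px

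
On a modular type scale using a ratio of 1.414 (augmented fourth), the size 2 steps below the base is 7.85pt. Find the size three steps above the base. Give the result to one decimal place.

7.85 × 1.414⁵ = 7.85 × 5.65258 ≈ 44.373

44.4pt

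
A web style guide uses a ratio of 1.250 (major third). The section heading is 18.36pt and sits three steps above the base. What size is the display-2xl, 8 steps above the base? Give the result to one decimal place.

18.36 × 1.250⁵ = 18.36 × 3.05176 ≈ 56.030

56.0pt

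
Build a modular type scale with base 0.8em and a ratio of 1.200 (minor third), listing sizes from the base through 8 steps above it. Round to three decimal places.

Step 0: 0.8em
Step 1: 0.8 × 1.200 = 0.960
Step 2: 0.8 × 1.200² = 1.152
Step 3: 0.8 × 1.200³ = 1.382
Step 4: 0.8 × 1.200⁴ = 1.659
Step 5: 0.8 × 1.200⁵ = 1.991
Step 6: 0.8 × 1.200⁶ = 2.389
Step 7: 0.8 × 1.200⁷ = 2.867
Step 8: 0.8 × 1.200⁸ = 3.440

0.800em, 0.960em, 1.152em, 1.382em, 1.659em, 1.991em, 2.389em, 2.867em, 3.440em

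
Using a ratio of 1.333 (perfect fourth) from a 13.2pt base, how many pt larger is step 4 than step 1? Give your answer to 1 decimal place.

24.1pt

Step 1: 13.2 × 1.333 = 17.596pt
Step 4: 13.2 × 1.333⁴ = 41.677pt
Difference: 41.677 − 17.596 = 24.081pt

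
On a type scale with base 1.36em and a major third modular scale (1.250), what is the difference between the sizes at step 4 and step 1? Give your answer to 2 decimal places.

1.62em

Step 1: 1.36 × 1.250 = 1.7000em
Step 4: 1.36 × 1.250⁴ = 3.3203em
Difference: 3.3203 − 1.7000 = 1.6203em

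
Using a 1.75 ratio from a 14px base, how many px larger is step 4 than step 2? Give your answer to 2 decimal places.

Step 2: 14.0 × 1.75² = 42.8750px
Step 4: 14.0 × 1.75⁴ = 131.3047px
Difference: 131.3047 − 42.8750 = 88.4297px

88.43px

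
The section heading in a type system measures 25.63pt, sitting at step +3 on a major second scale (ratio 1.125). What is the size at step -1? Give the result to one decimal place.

Moving from step +3 to step -1 is 4 steps down, so divide by r⁴.
25.63 ÷ 1.125⁴ = 25.63 ÷ 1.60181 ≈ 16.001

16.0pt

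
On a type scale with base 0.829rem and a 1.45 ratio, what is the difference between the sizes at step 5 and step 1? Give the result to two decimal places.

4.11rem

Step 1: 0.829 × 1.45 = 1.2020rem
Step 5: 0.829 × 1.45⁵ = 5.3137rem
Difference: 5.3137 − 1.2020 = 4.1117rem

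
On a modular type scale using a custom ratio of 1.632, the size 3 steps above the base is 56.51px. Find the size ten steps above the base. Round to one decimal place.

56.51 × 1.632⁷ = 56.51 × 30.83480 ≈ 1742.474

1742.5px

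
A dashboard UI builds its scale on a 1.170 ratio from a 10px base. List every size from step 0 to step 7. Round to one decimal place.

Step 0: 10px
Step 1: 10.0 × 1.170 = 11.7
Step 2: 10.0 × 1.170² = 13.7
Step 3: 10.0 × 1.170³ = 16.0
Step 4: 10.0 × 1.170⁴ = 18.7
Step 5: 10.0 × 1.170⁵ = 21.9
Step 6: 10.0 × 1.170⁶ = 25.7
Step 7: 10.0 × 1.170⁷ = 30.0

10.0px, 11.7px, 13.7px, 16.0px, 18.7px, 21.9px, 25.7px, 30.0px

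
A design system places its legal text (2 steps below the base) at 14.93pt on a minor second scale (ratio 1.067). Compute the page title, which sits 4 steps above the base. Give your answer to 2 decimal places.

22.03pt

The gap is 4 − (-2) = 6 steps, so the factor is 1.067^6.
14.93 × 1.067⁶ = 14.93 × 1.47566 ≈ 22.032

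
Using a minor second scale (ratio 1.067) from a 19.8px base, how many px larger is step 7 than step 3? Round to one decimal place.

Step 3: 19.8 × 1.067³ = 24.052px
Step 7: 19.8 × 1.067⁷ = 31.176px
Difference: 31.176 − 24.052 = 7.124px

7.1px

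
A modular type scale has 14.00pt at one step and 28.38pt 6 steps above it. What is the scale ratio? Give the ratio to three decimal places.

1.125

The ratio satisfies 14.00 × r⁶ = 28.38, so r = (28.38 / 14.00)^(1/6).
r = 2.0271^(1/6) ≈ 1.1250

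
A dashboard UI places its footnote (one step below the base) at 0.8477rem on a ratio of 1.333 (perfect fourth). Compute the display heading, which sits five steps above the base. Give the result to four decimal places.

Moving from step -1 to step +5 is 6 steps up, so multiply by r⁶.
0.8477 × 1.333⁶ = 0.8477 × 5.61023 ≈ 4.7558

4.7558rem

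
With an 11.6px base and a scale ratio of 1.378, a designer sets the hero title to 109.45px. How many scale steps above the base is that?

1.378ⁿ = 109.45 / 11.6 = 9.4353
n = ln(9.4353) / ln(1.378) = 2.2445 / 0.3206 ≈ 7.00

7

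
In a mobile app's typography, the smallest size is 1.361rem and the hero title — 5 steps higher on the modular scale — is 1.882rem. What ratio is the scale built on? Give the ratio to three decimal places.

r⁵ = 1.882 / 1.361, so r = (1.882/1.361)^(1/5).
r = 1.3828^(1/5) ≈ 1.0670

1.067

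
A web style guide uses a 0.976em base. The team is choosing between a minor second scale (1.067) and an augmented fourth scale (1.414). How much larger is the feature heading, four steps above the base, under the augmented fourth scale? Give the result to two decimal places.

Minor second: 0.976 × 1.067⁴ = 1.2650em
Augmented fourth: 0.976 × 1.414⁴ = 3.9016em
Difference: 3.9016 − 1.2650 = 2.6366em

2.64em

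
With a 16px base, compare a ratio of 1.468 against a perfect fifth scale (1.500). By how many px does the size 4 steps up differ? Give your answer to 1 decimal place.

At 1.468: 16.0 × 1.468⁴ = 74.306px
Perfect fifth: 16.0 × 1.500⁴ = 81.000px
Difference: 81.000 − 74.306 = 6.694px

6.7px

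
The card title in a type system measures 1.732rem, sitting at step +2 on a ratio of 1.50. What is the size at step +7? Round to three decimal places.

Moving from step +2 to step +7 is 5 steps up, so multiply by r⁵.
1.732 × 1.50⁵ = 1.732 × 7.59375 ≈ 13.152

13.152rem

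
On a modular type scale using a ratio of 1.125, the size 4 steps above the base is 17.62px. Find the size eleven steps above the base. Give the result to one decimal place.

17.62 × 1.125⁷ = 17.62 × 2.28070 ≈ 40.186

40.2px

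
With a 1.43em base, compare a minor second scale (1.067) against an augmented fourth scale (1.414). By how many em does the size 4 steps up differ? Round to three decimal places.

3.863em

Minor second: 1.43 × 1.067⁴ = 1.85350em
Augmented fourth: 1.43 × 1.414⁴ = 5.71655em
Difference: 5.71655 − 1.85350 = 3.86305em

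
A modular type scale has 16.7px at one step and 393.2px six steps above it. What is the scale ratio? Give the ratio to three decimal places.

1.693

r⁶ = 393.2 / 16.7, so r = (393.2/16.7)^(1/6).
r = 23.5449^(1/6) ≈ 1.6930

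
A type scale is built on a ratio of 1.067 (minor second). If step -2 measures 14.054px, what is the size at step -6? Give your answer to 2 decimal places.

10.84px

Moving from step -2 to step -6 is 4 steps down, so divide by r⁴.
14.054 ÷ 1.067⁴ = 14.054 ÷ 1.29616 ≈ 10.843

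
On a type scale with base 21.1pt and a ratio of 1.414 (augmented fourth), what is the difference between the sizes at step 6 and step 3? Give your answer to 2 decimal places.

108.99pt

Step 3: 21.1 × 1.414³ = 59.6528pt
Step 6: 21.1 × 1.414⁶ = 168.6471pt
Difference: 168.6471 − 59.6528 = 108.9943pt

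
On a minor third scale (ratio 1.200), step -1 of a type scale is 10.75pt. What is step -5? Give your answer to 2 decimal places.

5.18pt

The gap is -5 − (-1) = -4 steps, so the factor is 1.200^-4.
10.75 ÷ 1.200⁴ = 10.75 ÷ 2.07360 ≈ 5.184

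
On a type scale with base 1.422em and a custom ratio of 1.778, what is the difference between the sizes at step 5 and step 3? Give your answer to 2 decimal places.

17.27em

Step 3: 1.422 × 1.778³ = 7.9927em
Step 5: 1.422 × 1.778⁵ = 25.2673em
Difference: 25.2673 − 7.9927 = 17.2746em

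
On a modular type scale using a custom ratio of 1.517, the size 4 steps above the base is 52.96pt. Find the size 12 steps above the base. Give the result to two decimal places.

1485.36pt

52.96 × 1.517⁸ = 52.96 × 28.04689 ≈ 1485.363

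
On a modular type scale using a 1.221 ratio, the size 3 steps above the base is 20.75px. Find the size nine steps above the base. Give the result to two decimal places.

20.75 × 1.221⁶ = 20.75 × 3.31355 ≈ 68.756

68.76px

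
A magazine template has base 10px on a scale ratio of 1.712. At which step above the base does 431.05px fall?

7

1.712ⁿ = 431.05 / 10 = 43.1050
n = ln(43.1050) / ln(1.712) = 3.7636 / 0.5377 ≈ 7.00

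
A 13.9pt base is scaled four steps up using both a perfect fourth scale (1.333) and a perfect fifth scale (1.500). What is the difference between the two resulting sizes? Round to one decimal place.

Perfect fourth: 13.9 × 1.333⁴ = 43.887pt
Perfect fifth: 13.9 × 1.500⁴ = 70.369pt
Difference: 70.369 − 43.887 = 26.482pt

26.5pt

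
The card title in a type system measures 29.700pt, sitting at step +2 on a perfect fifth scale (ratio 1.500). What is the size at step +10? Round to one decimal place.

761.2pt

Moving from step +2 to step +10 is 8 steps up, so multiply by r⁸.
29.700 × 1.500⁸ = 29.700 × 25.62891 ≈ 761.179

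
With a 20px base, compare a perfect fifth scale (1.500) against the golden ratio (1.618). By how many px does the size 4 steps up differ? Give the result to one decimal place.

Perfect fifth: 20.0 × 1.500⁴ = 101.250px
Golden ratio: 20.0 × 1.618⁴ = 137.071px
Difference: 137.071 − 101.250 = 35.821px

35.8px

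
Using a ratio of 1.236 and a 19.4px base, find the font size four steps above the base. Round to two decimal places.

19.4 × 1.236⁴ = 19.4 × 2.33386 ≈ 45.28

45.28px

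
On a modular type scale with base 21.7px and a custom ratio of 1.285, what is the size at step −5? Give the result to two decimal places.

6.19px

21.7 ÷ 1.285⁵ = 21.7 ÷ 3.50361 ≈ 6.19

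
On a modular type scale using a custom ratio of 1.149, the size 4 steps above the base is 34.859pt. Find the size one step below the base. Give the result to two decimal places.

17.41pt

The gap is -1 − (4) = -5 steps, so the factor is 1.149^-5.
34.859 ÷ 1.149⁵ = 34.859 ÷ 2.00263 ≈ 17.407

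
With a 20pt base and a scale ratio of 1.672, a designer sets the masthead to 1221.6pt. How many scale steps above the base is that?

1.672ⁿ = 1221.6 / 20 = 61.0800
n = ln(61.0800) / ln(1.672) = 4.1122 / 0.5140 ≈ 8.00

8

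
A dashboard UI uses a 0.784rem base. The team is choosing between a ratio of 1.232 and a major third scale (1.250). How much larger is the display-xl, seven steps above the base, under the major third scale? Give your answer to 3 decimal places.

0.361rem

At 1.232: 0.784 × 1.232⁷ = 3.37747rem
Major third: 0.784 × 1.250⁷ = 3.73840rem
Difference: 3.73840 − 3.37747 = 0.36093rem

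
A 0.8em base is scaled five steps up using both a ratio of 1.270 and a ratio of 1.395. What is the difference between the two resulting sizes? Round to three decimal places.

1.583em

At 1.270: 0.8 × 1.270⁵ = 2.64307em
At 1.395: 0.8 × 1.395⁵ = 4.22631em
Difference: 4.22631 − 2.64307 = 1.58324em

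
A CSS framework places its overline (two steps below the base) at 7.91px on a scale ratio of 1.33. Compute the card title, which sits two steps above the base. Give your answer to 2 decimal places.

24.75px

7.91 × 1.33⁴ = 7.91 × 3.12901 ≈ 24.750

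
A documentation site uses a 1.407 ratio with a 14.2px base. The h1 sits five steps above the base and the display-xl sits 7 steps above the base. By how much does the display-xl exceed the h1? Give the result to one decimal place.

Step 5: 14.2 × 1.407⁵ = 78.299px
Step 7: 14.2 × 1.407⁷ = 155.005px
Difference: 155.005 − 78.299 = 76.706px

76.7px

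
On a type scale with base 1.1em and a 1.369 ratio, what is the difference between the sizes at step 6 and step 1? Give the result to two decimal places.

5.74em

Step 1: 1.1 × 1.369 = 1.5059em
Step 6: 1.1 × 1.369⁶ = 7.2412em
Difference: 7.2412 − 1.5059 = 5.7353em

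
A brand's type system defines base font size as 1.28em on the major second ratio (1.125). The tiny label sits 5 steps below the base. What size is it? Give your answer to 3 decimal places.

0.710em

1.28 ÷ 1.125⁵ = 1.28 ÷ 1.80203 ≈ 0.710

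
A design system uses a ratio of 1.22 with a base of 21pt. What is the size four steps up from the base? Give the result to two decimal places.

Every step multiplies by the scale ratio.
21.0 × 1.22⁴ = 21.0 × 2.21533 ≈ 46.52

46.52pt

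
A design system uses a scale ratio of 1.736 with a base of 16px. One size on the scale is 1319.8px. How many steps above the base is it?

8

1.736ⁿ = 1319.8 / 16 = 82.4875
n = ln(82.4875) / ln(1.736) = 4.4126 / 0.5516 ≈ 8.00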